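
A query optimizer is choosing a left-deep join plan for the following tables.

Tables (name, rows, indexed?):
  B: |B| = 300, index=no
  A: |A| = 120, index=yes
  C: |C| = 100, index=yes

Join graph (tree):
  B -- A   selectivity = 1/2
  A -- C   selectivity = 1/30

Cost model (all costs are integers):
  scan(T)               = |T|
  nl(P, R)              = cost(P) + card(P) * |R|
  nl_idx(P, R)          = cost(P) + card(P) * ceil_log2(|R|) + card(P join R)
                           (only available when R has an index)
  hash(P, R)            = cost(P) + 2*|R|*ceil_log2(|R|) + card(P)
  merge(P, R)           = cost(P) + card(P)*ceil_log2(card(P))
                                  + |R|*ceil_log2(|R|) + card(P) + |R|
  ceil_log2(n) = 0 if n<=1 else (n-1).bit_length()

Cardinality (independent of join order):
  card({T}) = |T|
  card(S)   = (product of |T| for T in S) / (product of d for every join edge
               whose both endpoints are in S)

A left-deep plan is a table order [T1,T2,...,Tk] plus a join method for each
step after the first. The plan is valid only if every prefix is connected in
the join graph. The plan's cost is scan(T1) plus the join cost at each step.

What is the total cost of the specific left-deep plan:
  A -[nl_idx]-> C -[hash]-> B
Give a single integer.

step 1: scan A: cost=120, card=120
step 2: join C via nl_idx
    card(P join C) = 120*100/(30) = 400
    cost = 120 + 120*7 + 400 = 1360
step 3: join B via hash
    card(P join B) = 400*300/(2) = 60000
    cost = 1360 + 2*300*9 + 400 = 7160

7160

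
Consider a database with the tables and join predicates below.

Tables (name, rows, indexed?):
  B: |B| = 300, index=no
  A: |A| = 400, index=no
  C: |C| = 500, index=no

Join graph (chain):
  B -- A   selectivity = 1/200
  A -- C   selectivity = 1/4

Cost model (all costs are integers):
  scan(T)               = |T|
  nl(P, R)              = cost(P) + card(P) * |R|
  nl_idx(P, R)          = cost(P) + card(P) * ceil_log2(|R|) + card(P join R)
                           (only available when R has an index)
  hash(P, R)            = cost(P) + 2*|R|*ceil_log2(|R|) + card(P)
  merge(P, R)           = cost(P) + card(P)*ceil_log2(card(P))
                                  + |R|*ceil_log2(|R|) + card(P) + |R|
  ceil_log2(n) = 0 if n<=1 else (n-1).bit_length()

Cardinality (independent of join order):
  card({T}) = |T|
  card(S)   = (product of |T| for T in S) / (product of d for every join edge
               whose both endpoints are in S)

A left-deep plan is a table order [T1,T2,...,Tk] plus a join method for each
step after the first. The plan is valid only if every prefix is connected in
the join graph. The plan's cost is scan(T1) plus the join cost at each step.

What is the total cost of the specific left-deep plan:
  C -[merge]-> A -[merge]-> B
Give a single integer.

step 1: scan C: cost=500, card=500
step 2: join A via merge
    card(P join A) = 500*400/(4) = 50000
    cost = 500 + 500*9 + 400*9 + 500 + 400 = 9500
step 3: join B via merge
    card(P join B) = 50000*300/(200) = 75000
    cost = 9500 + 50000*16 + 300*9 + 50000 + 300 = 862500

862500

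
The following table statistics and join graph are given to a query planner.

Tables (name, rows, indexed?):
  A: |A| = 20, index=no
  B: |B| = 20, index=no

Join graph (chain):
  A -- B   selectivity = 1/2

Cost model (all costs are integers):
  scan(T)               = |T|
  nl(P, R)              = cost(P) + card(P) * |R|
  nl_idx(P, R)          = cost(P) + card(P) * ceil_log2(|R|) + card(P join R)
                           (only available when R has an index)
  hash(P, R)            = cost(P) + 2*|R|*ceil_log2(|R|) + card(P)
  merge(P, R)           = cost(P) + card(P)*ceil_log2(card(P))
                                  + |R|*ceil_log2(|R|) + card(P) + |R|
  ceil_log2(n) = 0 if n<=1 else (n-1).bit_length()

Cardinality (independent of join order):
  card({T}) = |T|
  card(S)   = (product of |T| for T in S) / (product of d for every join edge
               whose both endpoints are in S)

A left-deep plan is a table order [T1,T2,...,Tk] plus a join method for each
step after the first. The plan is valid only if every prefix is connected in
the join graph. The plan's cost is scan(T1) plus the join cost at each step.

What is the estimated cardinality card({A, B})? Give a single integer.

200

Tables in S: A(20), B(20)
Edges inside S: A-B(d=2)
numerator = 20 * 20 = 400
denominator = 2 = 2
card(S) = 400 / 2 = 200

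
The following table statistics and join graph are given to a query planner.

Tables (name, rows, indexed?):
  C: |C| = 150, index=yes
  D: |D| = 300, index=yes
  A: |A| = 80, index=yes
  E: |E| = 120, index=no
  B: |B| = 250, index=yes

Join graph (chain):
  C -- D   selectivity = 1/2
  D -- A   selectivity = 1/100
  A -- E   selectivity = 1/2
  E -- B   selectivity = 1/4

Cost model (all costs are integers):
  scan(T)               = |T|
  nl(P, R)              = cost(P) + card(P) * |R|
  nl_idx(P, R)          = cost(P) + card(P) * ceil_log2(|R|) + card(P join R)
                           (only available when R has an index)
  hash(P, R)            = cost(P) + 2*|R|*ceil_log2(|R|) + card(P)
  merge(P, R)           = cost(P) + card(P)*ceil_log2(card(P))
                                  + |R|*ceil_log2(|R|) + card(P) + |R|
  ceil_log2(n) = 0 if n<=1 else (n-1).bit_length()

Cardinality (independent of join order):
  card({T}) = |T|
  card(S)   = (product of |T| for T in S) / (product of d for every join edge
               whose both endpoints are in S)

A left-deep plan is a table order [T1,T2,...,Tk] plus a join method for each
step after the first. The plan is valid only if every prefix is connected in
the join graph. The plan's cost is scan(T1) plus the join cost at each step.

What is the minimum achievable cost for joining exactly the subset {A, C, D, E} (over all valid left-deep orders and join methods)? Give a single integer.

Selinger DP over subsets of {A,C,D,E}:
  {C}: scan cost=150, card=150
  {D}: scan cost=300, card=300
  {A}: scan cost=80, card=80
  {E}: scan cost=120, card=120
  {CD}: card=22500; try (C,hash)→3000, (D,merge)→4500, (C,merge)→4650, (D,hash)→5700, (D,nl_idx)→24000, (C,nl_idx)→25200 …(+2); best=3000 via (C,hash)
  {AD}: card=240; try (D,nl_idx)→1040, (A,hash)→1720, (A,nl_idx)→2640, (D,merge)→3720, (A,merge)→3940, (D,hash)→5560 …(+2); best=1040 via (D,nl_idx)
  {AE}: card=4800; try (A,hash)→1360, (E,merge)→1680, (A,merge)→1720, (E,hash)→1840, (A,nl_idx)→5760, (E,nl)→9680 …(+1); best=1360 via (A,hash)
  {ACD}: card=18000; try (C,hash)→3680, (C,merge)→4550, (C,nl_idx)→20960, (A,hash)→26620, (C,nl)→37040, (A,nl_idx)→178500 …(+2); best=3680 via (C,hash)
  {ADE}: card=14400; try (E,hash)→2960, (E,merge)→4160, (D,hash)→11560, (E,nl)→29840, (D,nl_idx)→58960, (D,merge)→71560 …(+1); best=2960 via (E,hash)
  {ACDE}: card=1080000; try (C,hash)→19760, (E,hash)→23360, (C,merge)→220310, (E,merge)→292640, (C,nl_idx)→1198160, (C,nl)→2162960 …(+1); best=19760 via (C,hash)

19760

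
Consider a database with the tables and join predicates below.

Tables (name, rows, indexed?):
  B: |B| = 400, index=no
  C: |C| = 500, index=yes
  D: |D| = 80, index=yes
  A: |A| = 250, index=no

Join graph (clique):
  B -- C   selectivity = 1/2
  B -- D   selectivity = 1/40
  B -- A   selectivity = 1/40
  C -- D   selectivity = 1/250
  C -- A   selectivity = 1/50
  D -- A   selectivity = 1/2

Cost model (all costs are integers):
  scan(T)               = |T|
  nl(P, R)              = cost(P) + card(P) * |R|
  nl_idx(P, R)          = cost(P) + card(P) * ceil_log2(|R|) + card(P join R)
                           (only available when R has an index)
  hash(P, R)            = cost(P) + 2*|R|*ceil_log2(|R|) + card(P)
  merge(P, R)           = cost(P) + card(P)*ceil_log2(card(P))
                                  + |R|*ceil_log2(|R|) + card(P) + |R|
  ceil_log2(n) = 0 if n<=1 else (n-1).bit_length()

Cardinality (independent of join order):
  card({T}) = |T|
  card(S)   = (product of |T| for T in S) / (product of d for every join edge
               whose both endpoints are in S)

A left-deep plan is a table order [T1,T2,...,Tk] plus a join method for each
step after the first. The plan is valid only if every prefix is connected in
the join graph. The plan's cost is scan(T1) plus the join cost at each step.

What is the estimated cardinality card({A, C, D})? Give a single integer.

400

Tables in S: A(250), C(500), D(80)
Edges inside S: C-D(d=250), C-A(d=50), D-A(d=2)
numerator = 250 * 500 * 80 = 10000000
denominator = 250 * 50 * 2 = 25000
card(S) = 10000000 / 25000 = 400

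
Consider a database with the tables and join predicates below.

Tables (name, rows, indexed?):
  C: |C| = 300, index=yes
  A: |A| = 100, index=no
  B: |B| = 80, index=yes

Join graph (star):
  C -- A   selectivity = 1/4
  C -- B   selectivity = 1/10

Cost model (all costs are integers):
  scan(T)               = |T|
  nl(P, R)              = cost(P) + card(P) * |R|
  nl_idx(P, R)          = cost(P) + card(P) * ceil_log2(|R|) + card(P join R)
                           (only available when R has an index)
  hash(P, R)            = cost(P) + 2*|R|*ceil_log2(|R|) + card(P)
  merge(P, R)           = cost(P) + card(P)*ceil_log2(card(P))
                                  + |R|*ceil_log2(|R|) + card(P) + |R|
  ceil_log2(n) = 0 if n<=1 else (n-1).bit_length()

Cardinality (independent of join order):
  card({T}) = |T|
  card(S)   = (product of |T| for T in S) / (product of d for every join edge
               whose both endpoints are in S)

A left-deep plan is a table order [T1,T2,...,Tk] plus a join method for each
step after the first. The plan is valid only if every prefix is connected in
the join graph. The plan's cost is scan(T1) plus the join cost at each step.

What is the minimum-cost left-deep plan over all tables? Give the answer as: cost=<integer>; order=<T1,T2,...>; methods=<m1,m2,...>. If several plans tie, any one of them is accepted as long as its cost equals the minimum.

Selinger DP (subsets sized 1..n):
  {C}: scan cost=300, card=300
  {A}: scan cost=100, card=100
  {B}: scan cost=80, card=80
  {AC}: card=7500; try (A,hash)→2000, (C,merge)→3900, (A,merge)→4100, (C,hash)→5600, (C,nl_idx)→8500, (C,nl)→30100 …(+1); best=2000 via (A,hash)
  {BC}: card=2400; try (B,hash)→1720, (C,nl_idx)→3200, (C,merge)→3720, (B,merge)→3940, (B,nl_idx)→4800, (C,hash)→5560 …(+2); best=1720 via (B,hash)
  {ABC}: card=60000; try (A,hash)→5520, (B,hash)→10620, (A,merge)→33720, (B,merge)→107640, (B,nl_idx)→114500, (A,nl)→241720 …(+1); best=5520 via (A,hash)

cost=5520; order=C,B,A; methods=hash,hash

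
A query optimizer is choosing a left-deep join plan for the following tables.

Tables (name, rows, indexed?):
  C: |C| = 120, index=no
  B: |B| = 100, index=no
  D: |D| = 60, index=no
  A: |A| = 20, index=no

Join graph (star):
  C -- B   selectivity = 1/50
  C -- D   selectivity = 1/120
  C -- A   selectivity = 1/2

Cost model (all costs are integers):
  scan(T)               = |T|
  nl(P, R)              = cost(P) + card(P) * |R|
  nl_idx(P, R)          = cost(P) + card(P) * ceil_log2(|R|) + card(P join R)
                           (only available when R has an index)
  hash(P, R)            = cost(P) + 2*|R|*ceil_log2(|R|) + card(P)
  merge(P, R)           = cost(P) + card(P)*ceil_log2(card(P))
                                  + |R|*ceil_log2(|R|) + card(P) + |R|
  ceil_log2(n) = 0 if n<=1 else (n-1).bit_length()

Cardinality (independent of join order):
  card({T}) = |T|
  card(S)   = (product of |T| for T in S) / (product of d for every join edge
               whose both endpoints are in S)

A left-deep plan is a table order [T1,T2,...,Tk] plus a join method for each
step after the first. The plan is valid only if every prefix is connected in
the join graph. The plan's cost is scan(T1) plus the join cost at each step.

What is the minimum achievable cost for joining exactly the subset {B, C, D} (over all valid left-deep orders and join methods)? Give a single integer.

2180

Selinger DP over subsets of {B,C,D}:
  {C}: scan cost=120, card=120
  {B}: scan cost=100, card=100
  {D}: scan cost=60, card=60
  {BC}: card=240; try (B,hash)→1640, (C,merge)→1860, (C,hash)→1880, (B,merge)→1880, (C,nl)→12100, (B,nl)→12120; best=1640 via (B,hash)
  {CD}: card=60; try (D,hash)→960, (C,merge)→1440, (D,merge)→1500, (C,hash)→1800, (C,nl)→7260, (D,nl)→7320; best=960 via (D,hash)
  {BCD}: card=120; try (B,merge)→2180, (B,hash)→2420, (D,hash)→2600, (D,merge)→4220, (B,nl)→6960, (D,nl)→16040; best=2180 via (B,merge)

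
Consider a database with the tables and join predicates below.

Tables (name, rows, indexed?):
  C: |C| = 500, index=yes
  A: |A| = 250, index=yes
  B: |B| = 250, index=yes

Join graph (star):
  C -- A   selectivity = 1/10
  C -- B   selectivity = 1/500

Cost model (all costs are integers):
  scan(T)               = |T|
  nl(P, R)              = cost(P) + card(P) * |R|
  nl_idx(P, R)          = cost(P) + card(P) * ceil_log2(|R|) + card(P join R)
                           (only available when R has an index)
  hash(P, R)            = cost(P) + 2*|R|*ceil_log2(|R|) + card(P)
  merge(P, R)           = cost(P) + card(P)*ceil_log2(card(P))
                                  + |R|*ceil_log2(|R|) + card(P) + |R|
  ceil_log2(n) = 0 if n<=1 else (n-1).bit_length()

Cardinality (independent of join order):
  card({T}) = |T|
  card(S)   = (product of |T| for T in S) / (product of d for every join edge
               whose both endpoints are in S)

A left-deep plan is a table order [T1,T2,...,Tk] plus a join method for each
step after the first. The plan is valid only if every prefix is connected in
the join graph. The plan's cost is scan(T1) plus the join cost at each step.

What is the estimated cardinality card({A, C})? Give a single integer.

Tables in S: A(250), C(500)
Edges inside S: C-A(d=10)
numerator = 250 * 500 = 125000
denominator = 10 = 10
card(S) = 125000 / 10 = 12500

12500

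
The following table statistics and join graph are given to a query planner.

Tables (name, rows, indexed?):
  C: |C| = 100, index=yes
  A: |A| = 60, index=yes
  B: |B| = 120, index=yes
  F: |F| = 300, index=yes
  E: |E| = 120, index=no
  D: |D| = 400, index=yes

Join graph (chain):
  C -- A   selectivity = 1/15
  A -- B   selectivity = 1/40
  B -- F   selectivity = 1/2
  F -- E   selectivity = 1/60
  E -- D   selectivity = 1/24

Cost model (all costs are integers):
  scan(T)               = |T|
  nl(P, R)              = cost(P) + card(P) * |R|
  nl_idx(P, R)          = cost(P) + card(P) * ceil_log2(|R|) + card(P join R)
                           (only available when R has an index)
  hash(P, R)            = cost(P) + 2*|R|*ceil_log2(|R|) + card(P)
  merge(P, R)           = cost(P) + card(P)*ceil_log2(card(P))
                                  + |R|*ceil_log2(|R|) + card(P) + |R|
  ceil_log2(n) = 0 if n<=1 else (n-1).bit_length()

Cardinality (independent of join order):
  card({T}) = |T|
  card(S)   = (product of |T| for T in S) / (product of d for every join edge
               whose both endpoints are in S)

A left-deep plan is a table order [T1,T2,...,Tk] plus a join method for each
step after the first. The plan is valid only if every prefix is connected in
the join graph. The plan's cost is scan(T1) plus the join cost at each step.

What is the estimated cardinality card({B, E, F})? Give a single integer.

36000

Tables in S: B(120), E(120), F(300)
Edges inside S: B-F(d=2), F-E(d=60)
numerator = 120 * 120 * 300 = 4320000
denominator = 2 * 60 = 120
card(S) = 4320000 / 120 = 36000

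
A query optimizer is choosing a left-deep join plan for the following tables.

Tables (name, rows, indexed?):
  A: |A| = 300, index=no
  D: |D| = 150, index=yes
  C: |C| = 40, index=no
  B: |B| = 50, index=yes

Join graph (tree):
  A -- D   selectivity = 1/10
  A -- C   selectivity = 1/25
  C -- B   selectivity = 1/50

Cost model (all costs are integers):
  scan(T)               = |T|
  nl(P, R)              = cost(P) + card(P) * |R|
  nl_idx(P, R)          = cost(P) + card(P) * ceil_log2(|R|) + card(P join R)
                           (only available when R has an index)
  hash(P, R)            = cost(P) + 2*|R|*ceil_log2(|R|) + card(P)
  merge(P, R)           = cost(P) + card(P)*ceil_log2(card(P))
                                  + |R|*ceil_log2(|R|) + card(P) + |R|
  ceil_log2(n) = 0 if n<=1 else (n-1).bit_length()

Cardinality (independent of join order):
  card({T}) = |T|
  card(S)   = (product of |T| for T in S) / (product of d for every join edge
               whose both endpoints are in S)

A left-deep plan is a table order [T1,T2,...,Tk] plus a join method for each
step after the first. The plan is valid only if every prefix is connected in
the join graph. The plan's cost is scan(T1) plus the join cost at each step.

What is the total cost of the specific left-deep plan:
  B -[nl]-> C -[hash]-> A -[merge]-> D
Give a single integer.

13640

step 1: scan B: cost=50, card=50
step 2: join C via nl
    card(P join C) = 50*40/(50) = 40
    cost = 50 + 50*40 = 2050
step 3: join A via hash
    card(P join A) = 40*300/(25) = 480
    cost = 2050 + 2*300*9 + 40 = 7490
step 4: join D via merge
    card(P join D) = 480*150/(10) = 7200
    cost = 7490 + 480*9 + 150*8 + 480 + 150 = 13640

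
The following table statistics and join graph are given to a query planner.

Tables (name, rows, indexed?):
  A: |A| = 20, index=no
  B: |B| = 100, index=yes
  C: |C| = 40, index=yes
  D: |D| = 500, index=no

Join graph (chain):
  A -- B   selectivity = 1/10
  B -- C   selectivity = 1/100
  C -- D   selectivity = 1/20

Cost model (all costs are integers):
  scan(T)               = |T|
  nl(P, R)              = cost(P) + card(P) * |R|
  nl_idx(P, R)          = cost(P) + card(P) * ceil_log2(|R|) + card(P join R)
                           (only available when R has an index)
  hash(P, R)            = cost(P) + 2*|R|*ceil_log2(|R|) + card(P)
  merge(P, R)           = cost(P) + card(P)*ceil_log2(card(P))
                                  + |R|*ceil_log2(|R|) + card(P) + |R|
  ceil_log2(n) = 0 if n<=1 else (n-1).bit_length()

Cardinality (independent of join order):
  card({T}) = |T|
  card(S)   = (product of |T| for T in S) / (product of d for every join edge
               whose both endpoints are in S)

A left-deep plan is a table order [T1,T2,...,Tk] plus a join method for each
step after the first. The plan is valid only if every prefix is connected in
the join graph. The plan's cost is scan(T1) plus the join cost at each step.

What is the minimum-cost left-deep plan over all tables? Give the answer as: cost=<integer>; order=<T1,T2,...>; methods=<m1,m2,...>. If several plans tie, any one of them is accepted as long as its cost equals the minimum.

cost=5080; order=D,C,B,A; methods=hash,hash,hash

Selinger DP (subsets sized 1..n):
  {A}: scan cost=20, card=20
  {B}: scan cost=100, card=100
  {C}: scan cost=40, card=40
  {D}: scan cost=500, card=500
  {AB}: card=200; try (B,nl_idx)→360, (A,hash)→400, (B,merge)→940, (A,merge)→1020, (B,hash)→1440, (B,nl)→2020 …(+1); best=360 via (B,nl_idx)
  {BC}: card=40; try (B,nl_idx)→360, (C,hash)→680, (C,nl_idx)→740, (B,merge)→1120, (C,merge)→1180, (B,hash)→1480 …(+2); best=360 via (B,nl_idx)
  {CD}: card=1000; try (C,hash)→1480, (C,nl_idx)→4500, (D,merge)→5320, (C,merge)→5780, (D,hash)→9080, (D,nl)→20040 …(+1); best=1480 via (C,hash)
  {ABC}: card=80; try (A,hash)→600, (A,merge)→760, (C,hash)→1040, (A,nl)→1160, (C,nl_idx)→1640, (C,merge)→2440 …(+1); best=600 via (A,hash)
  {BCD}: card=1000; try (B,hash)→3880, (D,merge)→5640, (D,hash)→9400, (B,nl_idx)→9480, (B,merge)→13280, (D,nl)→20360 …(+1); best=3880 via (B,hash)
  {ABCD}: card=2000; try (A,hash)→5080, (D,merge)→6240, (D,hash)→9680, (A,merge)→15000, (A,nl)→23880, (D,nl)→40600; best=5080 via (A,hash)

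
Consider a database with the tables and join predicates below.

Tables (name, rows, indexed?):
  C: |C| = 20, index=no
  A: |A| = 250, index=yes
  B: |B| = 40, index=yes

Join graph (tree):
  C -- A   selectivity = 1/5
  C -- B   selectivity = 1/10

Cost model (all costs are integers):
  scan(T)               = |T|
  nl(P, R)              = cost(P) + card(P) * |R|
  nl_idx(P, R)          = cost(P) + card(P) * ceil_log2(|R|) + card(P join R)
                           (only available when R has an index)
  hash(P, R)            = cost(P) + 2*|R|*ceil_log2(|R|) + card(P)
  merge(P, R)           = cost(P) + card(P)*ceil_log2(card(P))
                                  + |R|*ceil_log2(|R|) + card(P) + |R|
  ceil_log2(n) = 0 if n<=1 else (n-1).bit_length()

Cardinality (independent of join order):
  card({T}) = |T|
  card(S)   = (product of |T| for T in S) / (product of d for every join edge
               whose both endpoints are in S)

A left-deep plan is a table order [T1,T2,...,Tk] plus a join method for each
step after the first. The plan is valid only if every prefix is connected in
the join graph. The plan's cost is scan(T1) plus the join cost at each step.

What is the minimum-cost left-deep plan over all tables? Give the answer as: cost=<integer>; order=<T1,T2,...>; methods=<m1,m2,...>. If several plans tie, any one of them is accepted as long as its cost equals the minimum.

Selinger DP (subsets sized 1..n):
  {C}: scan cost=20, card=20
  {A}: scan cost=250, card=250
  {B}: scan cost=40, card=40
  {AC}: card=1000; try (C,hash)→700, (A,nl_idx)→1180, (A,merge)→2390, (C,merge)→2620, (A,hash)→4040, (A,nl)→5020 …(+1); best=700 via (C,hash)
  {BC}: card=80; try (B,nl_idx)→220, (C,hash)→280, (B,merge)→420, (C,merge)→440, (B,hash)→520, (B,nl)→820 …(+1); best=220 via (B,nl_idx)
  {ABC}: card=4000; try (B,hash)→2180, (A,merge)→3110, (A,hash)→4300, (A,nl_idx)→4860, (B,nl_idx)→10700, (B,merge)→11980 …(+2); best=2180 via (B,hash)

cost=2180; order=A,C,B; methods=hash,hash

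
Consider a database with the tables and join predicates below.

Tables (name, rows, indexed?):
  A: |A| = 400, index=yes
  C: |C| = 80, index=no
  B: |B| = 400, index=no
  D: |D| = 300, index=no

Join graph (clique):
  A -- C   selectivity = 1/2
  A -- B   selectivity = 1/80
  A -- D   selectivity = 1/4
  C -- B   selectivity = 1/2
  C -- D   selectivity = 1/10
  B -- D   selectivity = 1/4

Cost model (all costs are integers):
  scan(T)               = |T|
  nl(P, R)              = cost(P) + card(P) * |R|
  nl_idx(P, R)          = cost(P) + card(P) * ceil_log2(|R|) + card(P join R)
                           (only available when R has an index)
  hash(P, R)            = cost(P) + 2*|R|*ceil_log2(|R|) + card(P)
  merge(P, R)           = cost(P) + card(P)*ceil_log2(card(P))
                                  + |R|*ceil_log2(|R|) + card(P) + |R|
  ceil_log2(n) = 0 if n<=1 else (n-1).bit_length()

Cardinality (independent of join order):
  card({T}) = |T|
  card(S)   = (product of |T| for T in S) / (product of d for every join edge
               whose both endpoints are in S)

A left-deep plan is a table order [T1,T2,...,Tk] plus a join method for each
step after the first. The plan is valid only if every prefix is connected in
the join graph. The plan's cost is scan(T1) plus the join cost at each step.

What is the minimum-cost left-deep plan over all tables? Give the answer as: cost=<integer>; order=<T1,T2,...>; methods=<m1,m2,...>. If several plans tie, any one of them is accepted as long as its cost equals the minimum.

Selinger DP (subsets sized 1..n):
  {A}: scan cost=400, card=400
  {C}: scan cost=80, card=80
  {B}: scan cost=400, card=400
  {D}: scan cost=300, card=300
  {AC}: card=16000; try (C,hash)→1920, (A,merge)→4720, (C,merge)→5040, (A,hash)→7360, (A,nl_idx)→16800, (A,nl)→32080 …(+1); best=1920 via (C,hash)
  {AB}: card=2000; try (A,nl_idx)→6000, (B,hash)→8000, (A,hash)→8000, (B,merge)→8400, (A,merge)→8400, (B,nl)→160400 …(+1); best=6000 via (A,nl_idx)
  {AD}: card=30000; try (D,hash)→6200, (A,merge)→7300, (D,merge)→7400, (A,hash)→7800, (A,nl_idx)→33000, (A,nl)→120300 …(+1); best=6200 via (D,hash)
  {BC}: card=16000; try (C,hash)→1920, (B,merge)→4720, (C,merge)→5040, (B,hash)→7360, (B,nl)→32080, (C,nl)→32400; best=1920 via (C,hash)
  {CD}: card=2400; try (C,hash)→1720, (D,merge)→3720, (C,merge)→3940, (D,hash)→5560, (D,nl)→24080, (C,nl)→24300; best=1720 via (C,hash)
  {BD}: card=30000; try (D,hash)→6200, (B,merge)→7300, (D,merge)→7400, (B,hash)→7800, (B,nl)→120300, (D,nl)→120400; best=6200 via (D,hash)
  {ABC}: card=40000; try (C,hash)→9120, (B,hash)→25120, (A,hash)→25120, (C,merge)→30640, (C,nl)→166000, (A,nl_idx)→185920 …(+4); best=9120 via (C,hash)
  {ACD}: card=120000; try (A,hash)→11320, (D,hash)→23320, (A,merge)→36920, (C,hash)→37320, (A,nl_idx)→143320, (D,merge)→244920 …(+4); best=11320 via (A,hash)
  {ABD}: card=37500; try (D,hash)→13400, (D,merge)→33000, (B,hash)→43400, (A,hash)→43400, (A,nl_idx)→313700, (B,merge)→490200 …(+4); best=13400 via (D,hash)
  {BCD}: card=120000; try (B,hash)→11320, (D,hash)→23320, (B,merge)→36920, (C,hash)→37320, (D,merge)→244920, (C,merge)→486840 …(+3); best=11320 via (B,hash)
  {ABCD}: card=75000; try (C,hash)→52020, (D,hash)→54520, (B,hash)→138520, (A,hash)→138520, (C,merge)→651540, (D,merge)→692120 …(+7); best=52020 via (C,hash)

cost=52020; order=B,A,D,C; methods=nl_idx,hash,hash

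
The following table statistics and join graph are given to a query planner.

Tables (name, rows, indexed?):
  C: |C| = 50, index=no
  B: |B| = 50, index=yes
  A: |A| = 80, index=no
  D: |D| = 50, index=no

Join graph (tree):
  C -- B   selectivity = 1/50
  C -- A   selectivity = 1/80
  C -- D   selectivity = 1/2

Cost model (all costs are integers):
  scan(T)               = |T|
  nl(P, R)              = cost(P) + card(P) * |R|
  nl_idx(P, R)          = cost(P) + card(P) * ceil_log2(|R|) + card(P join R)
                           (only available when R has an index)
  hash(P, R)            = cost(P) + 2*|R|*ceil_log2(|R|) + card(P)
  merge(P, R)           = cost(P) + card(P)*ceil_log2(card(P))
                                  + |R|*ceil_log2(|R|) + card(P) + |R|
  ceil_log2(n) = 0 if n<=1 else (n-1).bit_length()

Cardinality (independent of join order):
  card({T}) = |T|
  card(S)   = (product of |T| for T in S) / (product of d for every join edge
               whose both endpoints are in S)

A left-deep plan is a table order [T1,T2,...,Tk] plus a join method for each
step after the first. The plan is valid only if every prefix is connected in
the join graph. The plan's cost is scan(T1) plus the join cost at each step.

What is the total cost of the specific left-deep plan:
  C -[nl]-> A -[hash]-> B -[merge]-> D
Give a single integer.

5400

step 1: scan C: cost=50, card=50
step 2: join A via nl
    card(P join A) = 50*80/(80) = 50
    cost = 50 + 50*80 = 4050
step 3: join B via hash
    card(P join B) = 50*50/(50) = 50
    cost = 4050 + 2*50*6 + 50 = 4700
step 4: join D via merge
    card(P join D) = 50*50/(2) = 1250
    cost = 4700 + 50*6 + 50*6 + 50 + 50 = 5400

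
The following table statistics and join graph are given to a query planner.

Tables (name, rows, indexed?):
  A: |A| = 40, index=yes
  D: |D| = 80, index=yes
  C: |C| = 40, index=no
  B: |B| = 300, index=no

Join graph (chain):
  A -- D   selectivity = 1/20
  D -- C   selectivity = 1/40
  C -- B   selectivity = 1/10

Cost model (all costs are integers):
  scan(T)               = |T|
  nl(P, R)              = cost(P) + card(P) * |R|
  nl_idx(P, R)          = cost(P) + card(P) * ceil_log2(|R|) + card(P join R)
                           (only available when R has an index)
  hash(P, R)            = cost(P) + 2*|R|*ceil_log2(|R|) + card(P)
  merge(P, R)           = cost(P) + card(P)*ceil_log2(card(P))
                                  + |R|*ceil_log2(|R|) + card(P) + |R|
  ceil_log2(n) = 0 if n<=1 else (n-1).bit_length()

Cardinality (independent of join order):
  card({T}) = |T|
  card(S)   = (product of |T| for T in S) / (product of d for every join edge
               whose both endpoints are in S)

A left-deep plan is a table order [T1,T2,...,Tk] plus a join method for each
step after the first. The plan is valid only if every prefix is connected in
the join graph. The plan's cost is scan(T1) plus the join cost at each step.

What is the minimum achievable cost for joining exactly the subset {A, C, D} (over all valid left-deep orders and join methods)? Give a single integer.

960

Selinger DP over subsets of {A,C,D}:
  {A}: scan cost=40, card=40
  {D}: scan cost=80, card=80
  {C}: scan cost=40, card=40
  {AD}: card=160; try (D,nl_idx)→480, (A,hash)→640, (A,nl_idx)→720, (D,merge)→960, (A,merge)→1000, (D,hash)→1200 …(+2); best=480 via (D,nl_idx)
  {CD}: card=80; try (D,nl_idx)→400, (C,hash)→640, (D,merge)→960, (C,merge)→1000, (D,hash)→1200, (D,nl)→3240 …(+1); best=400 via (D,nl_idx)
  {ACD}: card=160; try (A,hash)→960, (A,nl_idx)→1040, (C,hash)→1120, (A,merge)→1320, (C,merge)→2200, (A,nl)→3600 …(+1); best=960 via (A,hash)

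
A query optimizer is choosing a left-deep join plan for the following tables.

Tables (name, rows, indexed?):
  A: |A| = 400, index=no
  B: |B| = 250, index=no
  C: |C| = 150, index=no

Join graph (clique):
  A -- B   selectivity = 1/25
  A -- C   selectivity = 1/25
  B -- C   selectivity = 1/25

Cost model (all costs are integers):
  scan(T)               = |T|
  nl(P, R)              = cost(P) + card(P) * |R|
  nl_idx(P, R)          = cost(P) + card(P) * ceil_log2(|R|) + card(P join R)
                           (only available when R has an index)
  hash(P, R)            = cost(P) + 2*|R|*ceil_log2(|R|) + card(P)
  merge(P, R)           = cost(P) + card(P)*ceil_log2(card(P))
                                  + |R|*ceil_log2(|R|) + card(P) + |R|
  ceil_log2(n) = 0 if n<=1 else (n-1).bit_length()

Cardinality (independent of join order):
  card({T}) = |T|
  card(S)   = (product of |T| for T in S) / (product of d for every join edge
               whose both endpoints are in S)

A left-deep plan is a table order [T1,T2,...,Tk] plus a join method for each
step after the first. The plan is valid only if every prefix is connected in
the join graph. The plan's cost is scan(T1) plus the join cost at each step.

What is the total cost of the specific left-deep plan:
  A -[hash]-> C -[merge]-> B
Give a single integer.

36650

step 1: scan A: cost=400, card=400
step 2: join C via hash
    card(P join C) = 400*150/(25) = 2400
    cost = 400 + 2*150*8 + 400 = 3200
step 3: join B via merge
    card(P join B) = 2400*250/(25*25) = 960
    cost = 3200 + 2400*12 + 250*8 + 2400 + 250 = 36650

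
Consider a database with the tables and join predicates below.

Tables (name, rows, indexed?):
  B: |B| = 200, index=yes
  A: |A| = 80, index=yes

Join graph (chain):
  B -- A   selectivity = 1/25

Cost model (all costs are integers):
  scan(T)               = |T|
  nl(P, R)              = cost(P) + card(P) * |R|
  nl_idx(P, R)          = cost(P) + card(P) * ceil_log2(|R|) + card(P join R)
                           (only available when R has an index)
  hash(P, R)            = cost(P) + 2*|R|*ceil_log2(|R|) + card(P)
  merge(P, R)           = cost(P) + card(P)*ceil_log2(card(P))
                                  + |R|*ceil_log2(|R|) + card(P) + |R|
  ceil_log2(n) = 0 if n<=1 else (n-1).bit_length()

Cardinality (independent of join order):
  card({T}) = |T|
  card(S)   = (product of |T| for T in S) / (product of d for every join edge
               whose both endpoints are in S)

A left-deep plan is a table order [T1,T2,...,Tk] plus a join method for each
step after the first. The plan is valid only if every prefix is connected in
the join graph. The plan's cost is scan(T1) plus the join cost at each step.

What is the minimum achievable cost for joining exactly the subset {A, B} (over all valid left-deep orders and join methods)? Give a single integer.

Selinger DP over subsets of {A,B}:
  {B}: scan cost=200, card=200
  {A}: scan cost=80, card=80
  {AB}: card=640; try (B,nl_idx)→1360, (A,hash)→1520, (A,nl_idx)→2240, (B,merge)→2520, (A,merge)→2640, (B,hash)→3360 …(+2); best=1360 via (B,nl_idx)

1360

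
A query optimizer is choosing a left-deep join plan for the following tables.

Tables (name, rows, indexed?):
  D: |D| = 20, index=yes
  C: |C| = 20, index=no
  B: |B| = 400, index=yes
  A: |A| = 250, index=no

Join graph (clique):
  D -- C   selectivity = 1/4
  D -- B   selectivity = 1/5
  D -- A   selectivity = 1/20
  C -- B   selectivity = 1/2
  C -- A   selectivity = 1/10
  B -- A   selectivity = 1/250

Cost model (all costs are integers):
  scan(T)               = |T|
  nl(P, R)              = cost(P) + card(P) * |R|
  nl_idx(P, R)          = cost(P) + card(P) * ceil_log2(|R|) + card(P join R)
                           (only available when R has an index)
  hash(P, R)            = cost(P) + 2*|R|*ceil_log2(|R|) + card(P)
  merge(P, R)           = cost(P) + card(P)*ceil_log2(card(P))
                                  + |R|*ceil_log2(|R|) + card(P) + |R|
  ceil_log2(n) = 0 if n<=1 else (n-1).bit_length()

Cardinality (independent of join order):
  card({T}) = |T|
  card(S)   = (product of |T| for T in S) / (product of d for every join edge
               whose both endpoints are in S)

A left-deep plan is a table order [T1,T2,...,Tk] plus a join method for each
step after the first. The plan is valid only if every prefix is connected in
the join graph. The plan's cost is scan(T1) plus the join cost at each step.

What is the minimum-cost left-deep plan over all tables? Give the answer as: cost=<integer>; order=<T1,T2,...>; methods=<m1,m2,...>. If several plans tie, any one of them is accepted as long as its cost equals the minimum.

Selinger DP (subsets sized 1..n):
  {D}: scan cost=20, card=20
  {C}: scan cost=20, card=20
  {B}: scan cost=400, card=400
  {A}: scan cost=250, card=250
  {CD}: card=100; try (D,nl_idx)→220, (D,hash)→240, (C,hash)→240, (D,merge)→260, (C,merge)→260, (D,nl)→420 …(+1); best=220 via (D,nl_idx)
  {BD}: card=1600; try (D,hash)→1000, (B,nl_idx)→1800, (D,nl_idx)→4000, (B,merge)→4140, (D,merge)→4520, (B,hash)→7240 …(+2); best=1000 via (D,hash)
  {AD}: card=250; try (D,hash)→700, (D,nl_idx)→1750, (A,merge)→2390, (D,merge)→2620, (A,hash)→4040, (A,nl)→5020 …(+1); best=700 via (D,hash)
  {BC}: card=4000; try (C,hash)→1000, (B,merge)→4140, (B,nl_idx)→4200, (C,merge)→4520, (B,hash)→7240, (B,nl)→8020 …(+1); best=1000 via (C,hash)
  {AC}: card=500; try (C,hash)→700, (A,merge)→2390, (C,merge)→2620, (A,hash)→4040, (A,nl)→5020, (C,nl)→5250; best=700 via (C,hash)
  {AB}: card=400; try (B,nl_idx)→2900, (A,hash)→4800, (B,merge)→6500, (A,merge)→6650, (B,hash)→7700, (B,nl)→100250 …(+1); best=2900 via (B,nl_idx)
  {BCD}: card=4000; try (C,hash)→2800, (B,merge)→5020, (B,nl_idx)→5120, (D,hash)→5200, (B,hash)→7520, (C,merge)→20320 …(+5); best=2800 via (C,hash)
  {ACD}: card=125; try (C,hash)→1150, (D,hash)→1400, (C,merge)→3070, (A,merge)→3270, (D,nl_idx)→3325, (A,hash)→4320 …(+4); best=1150 via (C,hash)
  {ABD}: card=80; try (B,nl_idx)→3030, (D,hash)→3500, (D,nl_idx)→4980, (A,hash)→6600, (B,merge)→6950, (D,merge)→7020 …(+5); best=3030 via (B,nl_idx)
  {ABC}: card=400; try (C,hash)→3500, (B,nl_idx)→5600, (C,merge)→7020, (B,hash)→8400, (A,hash)→9000, (B,merge)→9700 …(+4); best=3500 via (C,hash)
  {ABCD}: card=20; try (B,nl_idx)→2295, (C,hash)→3310, (C,merge)→3790, (D,hash)→4100, (C,nl)→4630, (D,nl_idx)→5520 …(+8); best=2295 via (B,nl_idx)

cost=2295; order=A,D,C,B; methods=hash,hash,nl_idx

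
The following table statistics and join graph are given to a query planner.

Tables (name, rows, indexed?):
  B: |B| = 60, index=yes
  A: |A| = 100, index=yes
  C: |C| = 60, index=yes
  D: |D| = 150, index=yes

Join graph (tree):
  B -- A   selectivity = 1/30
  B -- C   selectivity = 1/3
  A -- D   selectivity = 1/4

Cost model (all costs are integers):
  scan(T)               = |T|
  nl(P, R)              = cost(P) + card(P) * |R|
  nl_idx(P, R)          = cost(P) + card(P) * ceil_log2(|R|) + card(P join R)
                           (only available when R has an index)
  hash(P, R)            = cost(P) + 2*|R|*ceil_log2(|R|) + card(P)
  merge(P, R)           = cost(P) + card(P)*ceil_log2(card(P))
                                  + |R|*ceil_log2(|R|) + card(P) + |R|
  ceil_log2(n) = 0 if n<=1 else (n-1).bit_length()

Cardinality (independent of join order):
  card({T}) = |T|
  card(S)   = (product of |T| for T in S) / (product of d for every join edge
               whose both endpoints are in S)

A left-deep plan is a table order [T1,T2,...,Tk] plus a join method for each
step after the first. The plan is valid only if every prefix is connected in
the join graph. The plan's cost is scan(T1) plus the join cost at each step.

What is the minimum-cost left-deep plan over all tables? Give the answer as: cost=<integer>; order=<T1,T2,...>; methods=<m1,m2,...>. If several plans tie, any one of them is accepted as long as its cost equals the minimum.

Selinger DP (subsets sized 1..n):
  {B}: scan cost=60, card=60
  {A}: scan cost=100, card=100
  {C}: scan cost=60, card=60
  {D}: scan cost=150, card=150
  {AB}: card=200; try (A,nl_idx)→680, (B,nl_idx)→900, (B,hash)→920, (A,merge)→1280, (B,merge)→1320, (A,hash)→1520 …(+2); best=680 via (A,nl_idx)
  {BC}: card=1200; try (C,hash)→840, (B,hash)→840, (C,merge)→900, (B,merge)→900, (C,nl_idx)→1620, (B,nl_idx)→1620 …(+2); best=840 via (C,hash)
  {AD}: card=3750; try (A,hash)→1700, (D,merge)→2250, (A,merge)→2300, (D,hash)→2600, (D,nl_idx)→4650, (A,nl_idx)→4950 …(+2); best=1700 via (A,hash)
  {ABC}: card=4000; try (C,hash)→1600, (C,merge)→2900, (A,hash)→3440, (C,nl_idx)→5880, (C,nl)→12680, (A,nl_idx)→13240 …(+2); best=1600 via (C,hash)
  {ABD}: card=7500; try (D,hash)→3280, (D,merge)→3830, (B,hash)→6170, (D,nl_idx)→9780, (D,nl)→30680, (B,nl_idx)→31700 …(+2); best=3280 via (D,hash)
  {ABCD}: card=150000; try (D,hash)→8000, (C,hash)→11500, (D,merge)→54950, (C,merge)→108700, (D,nl_idx)→183600, (C,nl_idx)→198280 …(+2); best=8000 via (D,hash)

cost=8000; order=B,A,C,D; methods=nl_idx,hash,hash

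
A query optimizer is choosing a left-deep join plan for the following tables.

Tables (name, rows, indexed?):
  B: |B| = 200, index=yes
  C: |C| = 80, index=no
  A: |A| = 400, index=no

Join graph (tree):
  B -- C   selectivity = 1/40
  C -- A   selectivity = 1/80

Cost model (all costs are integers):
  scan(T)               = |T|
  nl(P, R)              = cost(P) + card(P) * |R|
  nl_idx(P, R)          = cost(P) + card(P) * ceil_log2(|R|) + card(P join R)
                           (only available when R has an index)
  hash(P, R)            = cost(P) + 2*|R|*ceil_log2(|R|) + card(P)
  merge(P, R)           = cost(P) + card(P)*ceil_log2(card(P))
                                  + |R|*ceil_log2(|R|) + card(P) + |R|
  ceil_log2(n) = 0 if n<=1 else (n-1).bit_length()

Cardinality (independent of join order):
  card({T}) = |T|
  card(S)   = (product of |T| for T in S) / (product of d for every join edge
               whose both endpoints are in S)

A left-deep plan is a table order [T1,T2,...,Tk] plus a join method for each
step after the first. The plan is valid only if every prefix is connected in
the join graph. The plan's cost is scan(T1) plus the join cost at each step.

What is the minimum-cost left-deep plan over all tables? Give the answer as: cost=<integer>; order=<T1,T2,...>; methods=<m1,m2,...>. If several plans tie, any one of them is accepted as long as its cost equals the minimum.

cost=5520; order=A,C,B; methods=hash,hash

Selinger DP (subsets sized 1..n):
  {B}: scan cost=200, card=200
  {C}: scan cost=80, card=80
  {A}: scan cost=400, card=400
  {BC}: card=400; try (B,nl_idx)→1120, (C,hash)→1520, (B,merge)→2520, (C,merge)→2640, (B,hash)→3360, (B,nl)→16080 …(+1); best=1120 via (B,nl_idx)
  {AC}: card=400; try (C,hash)→1920, (A,merge)→4720, (C,merge)→5040, (A,hash)→7360, (A,nl)→32080, (C,nl)→32400; best=1920 via (C,hash)
  {ABC}: card=2000; try (B,hash)→5520, (B,nl_idx)→7120, (B,merge)→7720, (A,hash)→8720, (A,merge)→9120, (B,nl)→81920 …(+1); best=5520 via (B,hash)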